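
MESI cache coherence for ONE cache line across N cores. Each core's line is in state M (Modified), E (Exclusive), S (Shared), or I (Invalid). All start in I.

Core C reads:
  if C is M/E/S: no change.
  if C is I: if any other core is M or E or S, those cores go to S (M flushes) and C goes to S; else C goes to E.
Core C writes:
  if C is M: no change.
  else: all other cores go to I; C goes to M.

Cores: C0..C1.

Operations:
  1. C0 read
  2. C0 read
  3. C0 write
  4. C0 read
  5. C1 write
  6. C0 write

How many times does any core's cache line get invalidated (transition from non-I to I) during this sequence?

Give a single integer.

Answer: 2

Derivation:
Op 1: C0 read [C0 read from I: no other sharers -> C0=E (exclusive)] -> [E,I] (invalidations this op: 0; running total: 0)
Op 2: C0 read [C0 read: already in E, no change] -> [E,I] (invalidations this op: 0; running total: 0)
Op 3: C0 write [C0 write: invalidate none -> C0=M] -> [M,I] (invalidations this op: 0; running total: 0)
Op 4: C0 read [C0 read: already in M, no change] -> [M,I] (invalidations this op: 0; running total: 0)
Op 5: C1 write [C1 write: invalidate ['C0=M'] -> C1=M] -> [I,M] (invalidations this op: 1; running total: 1)
Op 6: C0 write [C0 write: invalidate ['C1=M'] -> C0=M] -> [M,I] (invalidations this op: 1; running total: 2)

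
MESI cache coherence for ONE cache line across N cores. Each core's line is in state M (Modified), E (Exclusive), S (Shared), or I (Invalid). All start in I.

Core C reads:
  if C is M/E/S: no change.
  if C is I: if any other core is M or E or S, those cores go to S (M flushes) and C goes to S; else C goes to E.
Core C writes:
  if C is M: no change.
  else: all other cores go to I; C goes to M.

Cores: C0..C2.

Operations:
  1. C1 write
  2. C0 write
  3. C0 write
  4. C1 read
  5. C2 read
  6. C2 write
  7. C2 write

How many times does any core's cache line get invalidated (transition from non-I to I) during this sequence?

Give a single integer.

Op 1: C1 write [C1 write: invalidate none -> C1=M] -> [I,M,I] (invalidations this op: 0; running total: 0)
Op 2: C0 write [C0 write: invalidate ['C1=M'] -> C0=M] -> [M,I,I] (invalidations this op: 1; running total: 1)
Op 3: C0 write [C0 write: already M (modified), no change] -> [M,I,I] (invalidations this op: 0; running total: 1)
Op 4: C1 read [C1 read from I: others=['C0=M'] -> C1=S, others downsized to S] -> [S,S,I] (invalidations this op: 0; running total: 1)
Op 5: C2 read [C2 read from I: others=['C0=S', 'C1=S'] -> C2=S, others downsized to S] -> [S,S,S] (invalidations this op: 0; running total: 1)
Op 6: C2 write [C2 write: invalidate ['C0=S', 'C1=S'] -> C2=M] -> [I,I,M] (invalidations this op: 2; running total: 3)
Op 7: C2 write [C2 write: already M (modified), no change] -> [I,I,M] (invalidations this op: 0; running total: 3)

Answer: 3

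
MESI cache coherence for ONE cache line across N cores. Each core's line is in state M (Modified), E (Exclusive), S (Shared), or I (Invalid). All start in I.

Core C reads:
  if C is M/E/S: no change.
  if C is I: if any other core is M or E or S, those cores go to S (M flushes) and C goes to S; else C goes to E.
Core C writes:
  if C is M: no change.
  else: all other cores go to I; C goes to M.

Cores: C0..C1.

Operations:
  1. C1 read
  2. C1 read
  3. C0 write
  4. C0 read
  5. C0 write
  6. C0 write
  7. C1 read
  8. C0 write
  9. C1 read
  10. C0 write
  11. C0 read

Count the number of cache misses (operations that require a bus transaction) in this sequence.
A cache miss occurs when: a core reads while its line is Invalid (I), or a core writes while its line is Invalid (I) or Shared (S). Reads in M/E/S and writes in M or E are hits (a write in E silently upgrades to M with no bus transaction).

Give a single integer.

Answer: 6

Derivation:
Op 1: C1 read [C1 read from I: no other sharers -> C1=E (exclusive)] -> [I,E] [MISS #1: read from I]
Op 2: C1 read [C1 read: already in E, no change] -> [I,E] [hit: read from E]
Op 3: C0 write [C0 write: invalidate ['C1=E'] -> C0=M] -> [M,I] [MISS #2: write from I]
Op 4: C0 read [C0 read: already in M, no change] -> [M,I] [hit: read from M]
Op 5: C0 write [C0 write: already M (modified), no change] -> [M,I] [hit: write from M]
Op 6: C0 write [C0 write: already M (modified), no change] -> [M,I] [hit: write from M]
Op 7: C1 read [C1 read from I: others=['C0=M'] -> C1=S, others downsized to S] -> [S,S] [MISS #3: read from I]
Op 8: C0 write [C0 write: invalidate ['C1=S'] -> C0=M] -> [M,I] [MISS #4: write from S]
Op 9: C1 read [C1 read from I: others=['C0=M'] -> C1=S, others downsized to S] -> [S,S] [MISS #5: read from I]
Op 10: C0 write [C0 write: invalidate ['C1=S'] -> C0=M] -> [M,I] [MISS #6: write from S]
Op 11: C0 read [C0 read: already in M, no change] -> [M,I] [hit: read from M]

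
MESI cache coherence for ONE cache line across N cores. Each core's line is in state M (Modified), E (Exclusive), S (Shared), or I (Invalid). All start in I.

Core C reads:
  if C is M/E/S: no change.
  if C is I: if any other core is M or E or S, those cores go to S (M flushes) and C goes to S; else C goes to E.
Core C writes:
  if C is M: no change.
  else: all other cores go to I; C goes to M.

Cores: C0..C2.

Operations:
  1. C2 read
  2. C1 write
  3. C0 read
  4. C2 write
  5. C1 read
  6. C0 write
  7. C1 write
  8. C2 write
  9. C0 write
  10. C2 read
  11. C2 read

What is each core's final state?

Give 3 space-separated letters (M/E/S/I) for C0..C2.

Answer: S I S

Derivation:
Op 1: C2 read [C2 read from I: no other sharers -> C2=E (exclusive)] -> [I,I,E]
Op 2: C1 write [C1 write: invalidate ['C2=E'] -> C1=M] -> [I,M,I]
Op 3: C0 read [C0 read from I: others=['C1=M'] -> C0=S, others downsized to S] -> [S,S,I]
Op 4: C2 write [C2 write: invalidate ['C0=S', 'C1=S'] -> C2=M] -> [I,I,M]
Op 5: C1 read [C1 read from I: others=['C2=M'] -> C1=S, others downsized to S] -> [I,S,S]
Op 6: C0 write [C0 write: invalidate ['C1=S', 'C2=S'] -> C0=M] -> [M,I,I]
Op 7: C1 write [C1 write: invalidate ['C0=M'] -> C1=M] -> [I,M,I]
Op 8: C2 write [C2 write: invalidate ['C1=M'] -> C2=M] -> [I,I,M]
Op 9: C0 write [C0 write: invalidate ['C2=M'] -> C0=M] -> [M,I,I]
Op 10: C2 read [C2 read from I: others=['C0=M'] -> C2=S, others downsized to S] -> [S,I,S]
Op 11: C2 read [C2 read: already in S, no change] -> [S,I,S]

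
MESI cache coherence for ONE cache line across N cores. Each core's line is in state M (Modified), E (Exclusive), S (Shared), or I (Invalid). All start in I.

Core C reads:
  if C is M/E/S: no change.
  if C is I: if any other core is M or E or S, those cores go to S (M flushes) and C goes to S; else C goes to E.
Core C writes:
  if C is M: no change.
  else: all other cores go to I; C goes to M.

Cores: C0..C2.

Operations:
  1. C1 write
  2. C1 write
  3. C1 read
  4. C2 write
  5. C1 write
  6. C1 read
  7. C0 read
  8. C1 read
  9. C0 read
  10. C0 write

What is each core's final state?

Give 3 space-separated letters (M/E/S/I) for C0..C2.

Answer: M I I

Derivation:
Op 1: C1 write [C1 write: invalidate none -> C1=M] -> [I,M,I]
Op 2: C1 write [C1 write: already M (modified), no change] -> [I,M,I]
Op 3: C1 read [C1 read: already in M, no change] -> [I,M,I]
Op 4: C2 write [C2 write: invalidate ['C1=M'] -> C2=M] -> [I,I,M]
Op 5: C1 write [C1 write: invalidate ['C2=M'] -> C1=M] -> [I,M,I]
Op 6: C1 read [C1 read: already in M, no change] -> [I,M,I]
Op 7: C0 read [C0 read from I: others=['C1=M'] -> C0=S, others downsized to S] -> [S,S,I]
Op 8: C1 read [C1 read: already in S, no change] -> [S,S,I]
Op 9: C0 read [C0 read: already in S, no change] -> [S,S,I]
Op 10: C0 write [C0 write: invalidate ['C1=S'] -> C0=M] -> [M,I,I]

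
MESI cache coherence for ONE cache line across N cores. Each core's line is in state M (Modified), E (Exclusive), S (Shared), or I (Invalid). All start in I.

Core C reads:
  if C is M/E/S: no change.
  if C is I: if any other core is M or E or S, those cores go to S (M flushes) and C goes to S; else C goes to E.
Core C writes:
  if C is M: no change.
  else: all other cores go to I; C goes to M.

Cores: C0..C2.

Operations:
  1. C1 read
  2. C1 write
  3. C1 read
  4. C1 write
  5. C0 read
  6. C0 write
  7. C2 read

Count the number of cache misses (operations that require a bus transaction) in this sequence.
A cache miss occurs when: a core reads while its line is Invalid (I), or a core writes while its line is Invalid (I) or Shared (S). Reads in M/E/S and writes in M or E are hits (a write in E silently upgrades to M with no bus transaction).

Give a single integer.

Op 1: C1 read [C1 read from I: no other sharers -> C1=E (exclusive)] -> [I,E,I] [MISS #1: read from I]
Op 2: C1 write [C1 write: invalidate none -> C1=M] -> [I,M,I] [hit: write from E is a silent E->M upgrade, no bus transaction]
Op 3: C1 read [C1 read: already in M, no change] -> [I,M,I] [hit: read from M]
Op 4: C1 write [C1 write: already M (modified), no change] -> [I,M,I] [hit: write from M]
Op 5: C0 read [C0 read from I: others=['C1=M'] -> C0=S, others downsized to S] -> [S,S,I] [MISS #2: read from I]
Op 6: C0 write [C0 write: invalidate ['C1=S'] -> C0=M] -> [M,I,I] [MISS #3: write from S]
Op 7: C2 read [C2 read from I: others=['C0=M'] -> C2=S, others downsized to S] -> [S,I,S] [MISS #4: read from I]

Answer: 4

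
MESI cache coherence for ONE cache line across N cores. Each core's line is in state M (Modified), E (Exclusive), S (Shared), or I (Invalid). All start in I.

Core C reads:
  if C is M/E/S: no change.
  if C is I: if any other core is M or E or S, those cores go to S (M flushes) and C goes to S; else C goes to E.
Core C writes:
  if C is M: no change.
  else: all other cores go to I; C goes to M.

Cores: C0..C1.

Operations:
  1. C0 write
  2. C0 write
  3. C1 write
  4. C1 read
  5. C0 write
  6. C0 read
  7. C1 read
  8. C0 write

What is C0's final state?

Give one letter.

Op 1: C0 write [C0 write: invalidate none -> C0=M] -> [M,I]
Op 2: C0 write [C0 write: already M (modified), no change] -> [M,I]
Op 3: C1 write [C1 write: invalidate ['C0=M'] -> C1=M] -> [I,M]
Op 4: C1 read [C1 read: already in M, no change] -> [I,M]
Op 5: C0 write [C0 write: invalidate ['C1=M'] -> C0=M] -> [M,I]
Op 6: C0 read [C0 read: already in M, no change] -> [M,I]
Op 7: C1 read [C1 read from I: others=['C0=M'] -> C1=S, others downsized to S] -> [S,S]
Op 8: C0 write [C0 write: invalidate ['C1=S'] -> C0=M] -> [M,I]

Answer: M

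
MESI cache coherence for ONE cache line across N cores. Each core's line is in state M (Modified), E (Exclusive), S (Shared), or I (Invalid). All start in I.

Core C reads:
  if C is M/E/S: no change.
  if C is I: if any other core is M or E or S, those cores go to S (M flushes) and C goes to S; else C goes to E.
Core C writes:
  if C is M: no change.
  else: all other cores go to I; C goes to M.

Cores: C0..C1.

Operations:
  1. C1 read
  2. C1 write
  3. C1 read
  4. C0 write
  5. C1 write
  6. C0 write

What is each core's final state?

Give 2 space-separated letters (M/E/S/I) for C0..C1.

Answer: M I

Derivation:
Op 1: C1 read [C1 read from I: no other sharers -> C1=E (exclusive)] -> [I,E]
Op 2: C1 write [C1 write: invalidate none -> C1=M] -> [I,M]
Op 3: C1 read [C1 read: already in M, no change] -> [I,M]
Op 4: C0 write [C0 write: invalidate ['C1=M'] -> C0=M] -> [M,I]
Op 5: C1 write [C1 write: invalidate ['C0=M'] -> C1=M] -> [I,M]
Op 6: C0 write [C0 write: invalidate ['C1=M'] -> C0=M] -> [M,I]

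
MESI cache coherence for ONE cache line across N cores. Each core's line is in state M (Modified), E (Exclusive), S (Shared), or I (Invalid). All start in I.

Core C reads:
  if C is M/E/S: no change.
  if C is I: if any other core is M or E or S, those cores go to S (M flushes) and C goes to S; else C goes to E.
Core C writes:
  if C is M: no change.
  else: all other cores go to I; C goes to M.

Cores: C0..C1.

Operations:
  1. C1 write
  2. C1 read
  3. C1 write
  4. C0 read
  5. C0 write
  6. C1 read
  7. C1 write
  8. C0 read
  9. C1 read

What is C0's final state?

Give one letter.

Answer: S

Derivation:
Op 1: C1 write [C1 write: invalidate none -> C1=M] -> [I,M]
Op 2: C1 read [C1 read: already in M, no change] -> [I,M]
Op 3: C1 write [C1 write: already M (modified), no change] -> [I,M]
Op 4: C0 read [C0 read from I: others=['C1=M'] -> C0=S, others downsized to S] -> [S,S]
Op 5: C0 write [C0 write: invalidate ['C1=S'] -> C0=M] -> [M,I]
Op 6: C1 read [C1 read from I: others=['C0=M'] -> C1=S, others downsized to S] -> [S,S]
Op 7: C1 write [C1 write: invalidate ['C0=S'] -> C1=M] -> [I,M]
Op 8: C0 read [C0 read from I: others=['C1=M'] -> C0=S, others downsized to S] -> [S,S]
Op 9: C1 read [C1 read: already in S, no change] -> [S,S]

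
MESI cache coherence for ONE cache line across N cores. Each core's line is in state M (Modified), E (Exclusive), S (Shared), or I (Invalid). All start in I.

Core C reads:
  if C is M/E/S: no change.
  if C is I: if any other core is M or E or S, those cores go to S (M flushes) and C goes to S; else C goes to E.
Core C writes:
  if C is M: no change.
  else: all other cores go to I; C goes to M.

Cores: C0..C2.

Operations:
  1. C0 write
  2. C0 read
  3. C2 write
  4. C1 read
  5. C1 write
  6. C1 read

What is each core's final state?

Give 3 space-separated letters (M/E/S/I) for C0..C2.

Op 1: C0 write [C0 write: invalidate none -> C0=M] -> [M,I,I]
Op 2: C0 read [C0 read: already in M, no change] -> [M,I,I]
Op 3: C2 write [C2 write: invalidate ['C0=M'] -> C2=M] -> [I,I,M]
Op 4: C1 read [C1 read from I: others=['C2=M'] -> C1=S, others downsized to S] -> [I,S,S]
Op 5: C1 write [C1 write: invalidate ['C2=S'] -> C1=M] -> [I,M,I]
Op 6: C1 read [C1 read: already in M, no change] -> [I,M,I]

Answer: I M I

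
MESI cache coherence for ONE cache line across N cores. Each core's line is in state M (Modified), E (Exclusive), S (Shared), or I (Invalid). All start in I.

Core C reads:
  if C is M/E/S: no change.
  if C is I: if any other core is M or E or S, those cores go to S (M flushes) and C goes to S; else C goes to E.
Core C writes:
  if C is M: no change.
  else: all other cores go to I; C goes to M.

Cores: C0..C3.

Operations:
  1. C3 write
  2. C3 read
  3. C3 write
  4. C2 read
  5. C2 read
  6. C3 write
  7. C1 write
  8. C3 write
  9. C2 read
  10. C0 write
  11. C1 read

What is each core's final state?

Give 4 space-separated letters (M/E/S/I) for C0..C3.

Answer: S S I I

Derivation:
Op 1: C3 write [C3 write: invalidate none -> C3=M] -> [I,I,I,M]
Op 2: C3 read [C3 read: already in M, no change] -> [I,I,I,M]
Op 3: C3 write [C3 write: already M (modified), no change] -> [I,I,I,M]
Op 4: C2 read [C2 read from I: others=['C3=M'] -> C2=S, others downsized to S] -> [I,I,S,S]
Op 5: C2 read [C2 read: already in S, no change] -> [I,I,S,S]
Op 6: C3 write [C3 write: invalidate ['C2=S'] -> C3=M] -> [I,I,I,M]
Op 7: C1 write [C1 write: invalidate ['C3=M'] -> C1=M] -> [I,M,I,I]
Op 8: C3 write [C3 write: invalidate ['C1=M'] -> C3=M] -> [I,I,I,M]
Op 9: C2 read [C2 read from I: others=['C3=M'] -> C2=S, others downsized to S] -> [I,I,S,S]
Op 10: C0 write [C0 write: invalidate ['C2=S', 'C3=S'] -> C0=M] -> [M,I,I,I]
Op 11: C1 read [C1 read from I: others=['C0=M'] -> C1=S, others downsized to S] -> [S,S,I,I]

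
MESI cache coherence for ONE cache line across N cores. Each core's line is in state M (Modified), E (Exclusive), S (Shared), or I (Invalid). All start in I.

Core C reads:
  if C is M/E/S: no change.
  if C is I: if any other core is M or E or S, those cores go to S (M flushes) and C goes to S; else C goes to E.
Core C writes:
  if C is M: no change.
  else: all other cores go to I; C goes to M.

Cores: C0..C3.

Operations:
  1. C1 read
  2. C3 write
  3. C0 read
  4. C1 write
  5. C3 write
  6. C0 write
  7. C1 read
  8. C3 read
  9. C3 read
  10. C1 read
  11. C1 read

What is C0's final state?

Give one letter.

Op 1: C1 read [C1 read from I: no other sharers -> C1=E (exclusive)] -> [I,E,I,I]
Op 2: C3 write [C3 write: invalidate ['C1=E'] -> C3=M] -> [I,I,I,M]
Op 3: C0 read [C0 read from I: others=['C3=M'] -> C0=S, others downsized to S] -> [S,I,I,S]
Op 4: C1 write [C1 write: invalidate ['C0=S', 'C3=S'] -> C1=M] -> [I,M,I,I]
Op 5: C3 write [C3 write: invalidate ['C1=M'] -> C3=M] -> [I,I,I,M]
Op 6: C0 write [C0 write: invalidate ['C3=M'] -> C0=M] -> [M,I,I,I]
Op 7: C1 read [C1 read from I: others=['C0=M'] -> C1=S, others downsized to S] -> [S,S,I,I]
Op 8: C3 read [C3 read from I: others=['C0=S', 'C1=S'] -> C3=S, others downsized to S] -> [S,S,I,S]
Op 9: C3 read [C3 read: already in S, no change] -> [S,S,I,S]
Op 10: C1 read [C1 read: already in S, no change] -> [S,S,I,S]
Op 11: C1 read [C1 read: already in S, no change] -> [S,S,I,S]

Answer: S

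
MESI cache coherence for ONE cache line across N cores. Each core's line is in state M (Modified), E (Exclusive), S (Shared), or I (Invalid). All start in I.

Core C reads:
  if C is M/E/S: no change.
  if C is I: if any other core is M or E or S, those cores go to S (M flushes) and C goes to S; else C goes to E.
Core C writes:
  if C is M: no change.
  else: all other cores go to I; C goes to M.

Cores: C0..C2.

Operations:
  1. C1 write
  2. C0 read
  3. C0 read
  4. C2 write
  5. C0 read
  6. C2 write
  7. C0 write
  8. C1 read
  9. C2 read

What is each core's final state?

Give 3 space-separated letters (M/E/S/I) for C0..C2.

Op 1: C1 write [C1 write: invalidate none -> C1=M] -> [I,M,I]
Op 2: C0 read [C0 read from I: others=['C1=M'] -> C0=S, others downsized to S] -> [S,S,I]
Op 3: C0 read [C0 read: already in S, no change] -> [S,S,I]
Op 4: C2 write [C2 write: invalidate ['C0=S', 'C1=S'] -> C2=M] -> [I,I,M]
Op 5: C0 read [C0 read from I: others=['C2=M'] -> C0=S, others downsized to S] -> [S,I,S]
Op 6: C2 write [C2 write: invalidate ['C0=S'] -> C2=M] -> [I,I,M]
Op 7: C0 write [C0 write: invalidate ['C2=M'] -> C0=M] -> [M,I,I]
Op 8: C1 read [C1 read from I: others=['C0=M'] -> C1=S, others downsized to S] -> [S,S,I]
Op 9: C2 read [C2 read from I: others=['C0=S', 'C1=S'] -> C2=S, others downsized to S] -> [S,S,S]

Answer: S S S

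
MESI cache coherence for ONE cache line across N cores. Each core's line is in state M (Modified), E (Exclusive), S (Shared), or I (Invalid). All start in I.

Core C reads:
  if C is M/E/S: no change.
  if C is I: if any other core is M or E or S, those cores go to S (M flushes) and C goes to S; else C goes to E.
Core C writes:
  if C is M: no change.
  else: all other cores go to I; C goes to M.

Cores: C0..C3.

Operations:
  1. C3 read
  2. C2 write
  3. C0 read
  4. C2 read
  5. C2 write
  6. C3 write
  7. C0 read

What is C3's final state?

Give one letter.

Op 1: C3 read [C3 read from I: no other sharers -> C3=E (exclusive)] -> [I,I,I,E]
Op 2: C2 write [C2 write: invalidate ['C3=E'] -> C2=M] -> [I,I,M,I]
Op 3: C0 read [C0 read from I: others=['C2=M'] -> C0=S, others downsized to S] -> [S,I,S,I]
Op 4: C2 read [C2 read: already in S, no change] -> [S,I,S,I]
Op 5: C2 write [C2 write: invalidate ['C0=S'] -> C2=M] -> [I,I,M,I]
Op 6: C3 write [C3 write: invalidate ['C2=M'] -> C3=M] -> [I,I,I,M]
Op 7: C0 read [C0 read from I: others=['C3=M'] -> C0=S, others downsized to S] -> [S,I,I,S]

Answer: S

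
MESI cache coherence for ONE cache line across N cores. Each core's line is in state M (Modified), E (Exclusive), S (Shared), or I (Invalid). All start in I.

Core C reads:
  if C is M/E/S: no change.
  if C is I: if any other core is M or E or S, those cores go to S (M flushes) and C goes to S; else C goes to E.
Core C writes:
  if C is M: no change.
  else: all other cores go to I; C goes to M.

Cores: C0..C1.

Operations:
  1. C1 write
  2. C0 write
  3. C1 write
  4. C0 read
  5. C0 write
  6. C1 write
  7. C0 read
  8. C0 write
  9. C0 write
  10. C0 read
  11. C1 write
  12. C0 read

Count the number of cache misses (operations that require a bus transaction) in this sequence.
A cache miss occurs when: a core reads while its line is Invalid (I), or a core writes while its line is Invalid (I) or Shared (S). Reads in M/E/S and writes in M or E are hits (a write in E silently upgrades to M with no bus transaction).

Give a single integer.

Answer: 10

Derivation:
Op 1: C1 write [C1 write: invalidate none -> C1=M] -> [I,M] [MISS #1: write from I]
Op 2: C0 write [C0 write: invalidate ['C1=M'] -> C0=M] -> [M,I] [MISS #2: write from I]
Op 3: C1 write [C1 write: invalidate ['C0=M'] -> C1=M] -> [I,M] [MISS #3: write from I]
Op 4: C0 read [C0 read from I: others=['C1=M'] -> C0=S, others downsized to S] -> [S,S] [MISS #4: read from I]
Op 5: C0 write [C0 write: invalidate ['C1=S'] -> C0=M] -> [M,I] [MISS #5: write from S]
Op 6: C1 write [C1 write: invalidate ['C0=M'] -> C1=M] -> [I,M] [MISS #6: write from I]
Op 7: C0 read [C0 read from I: others=['C1=M'] -> C0=S, others downsized to S] -> [S,S] [MISS #7: read from I]
Op 8: C0 write [C0 write: invalidate ['C1=S'] -> C0=M] -> [M,I] [MISS #8: write from S]
Op 9: C0 write [C0 write: already M (modified), no change] -> [M,I] [hit: write from M]
Op 10: C0 read [C0 read: already in M, no change] -> [M,I] [hit: read from M]
Op 11: C1 write [C1 write: invalidate ['C0=M'] -> C1=M] -> [I,M] [MISS #9: write from I]
Op 12: C0 read [C0 read from I: others=['C1=M'] -> C0=S, others downsized to S] -> [S,S] [MISS #10: read from I]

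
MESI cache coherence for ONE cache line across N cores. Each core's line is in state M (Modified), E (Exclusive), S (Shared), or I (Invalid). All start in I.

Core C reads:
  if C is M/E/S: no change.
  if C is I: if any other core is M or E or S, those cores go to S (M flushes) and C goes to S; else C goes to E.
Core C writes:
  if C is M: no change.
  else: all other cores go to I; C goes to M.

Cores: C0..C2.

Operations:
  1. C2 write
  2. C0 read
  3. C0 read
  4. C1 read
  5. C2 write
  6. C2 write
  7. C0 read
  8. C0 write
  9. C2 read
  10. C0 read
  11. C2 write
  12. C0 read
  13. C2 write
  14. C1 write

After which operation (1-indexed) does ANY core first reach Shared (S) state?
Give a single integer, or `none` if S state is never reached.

Op 1: C2 write [C2 write: invalidate none -> C2=M] -> [I,I,M]
Op 2: C0 read [C0 read from I: others=['C2=M'] -> C0=S, others downsized to S] -> [S,I,S]
  -> First S state at op 2; remaining ops need not be traced.

Answer: 2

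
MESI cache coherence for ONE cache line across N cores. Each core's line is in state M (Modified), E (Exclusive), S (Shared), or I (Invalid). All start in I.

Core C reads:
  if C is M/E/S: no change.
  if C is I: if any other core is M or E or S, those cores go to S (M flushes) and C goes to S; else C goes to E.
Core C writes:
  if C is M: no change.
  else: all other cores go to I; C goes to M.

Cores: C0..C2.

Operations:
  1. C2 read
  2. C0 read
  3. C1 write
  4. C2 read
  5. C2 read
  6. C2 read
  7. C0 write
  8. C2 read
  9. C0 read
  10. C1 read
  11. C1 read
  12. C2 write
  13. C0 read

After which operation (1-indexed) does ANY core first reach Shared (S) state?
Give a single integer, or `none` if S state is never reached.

Op 1: C2 read [C2 read from I: no other sharers -> C2=E (exclusive)] -> [I,I,E]
Op 2: C0 read [C0 read from I: others=['C2=E'] -> C0=S, others downsized to S] -> [S,I,S]
  -> First S state at op 2; remaining ops need not be traced.

Answer: 2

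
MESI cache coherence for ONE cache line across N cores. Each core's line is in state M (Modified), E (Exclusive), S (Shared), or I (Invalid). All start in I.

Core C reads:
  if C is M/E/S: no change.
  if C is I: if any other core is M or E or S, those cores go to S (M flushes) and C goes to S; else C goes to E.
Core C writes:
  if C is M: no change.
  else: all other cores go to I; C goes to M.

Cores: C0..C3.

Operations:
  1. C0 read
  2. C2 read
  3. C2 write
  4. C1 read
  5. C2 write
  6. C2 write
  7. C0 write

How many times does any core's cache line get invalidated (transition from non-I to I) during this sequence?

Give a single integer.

Op 1: C0 read [C0 read from I: no other sharers -> C0=E (exclusive)] -> [E,I,I,I] (invalidations this op: 0; running total: 0)
Op 2: C2 read [C2 read from I: others=['C0=E'] -> C2=S, others downsized to S] -> [S,I,S,I] (invalidations this op: 0; running total: 0)
Op 3: C2 write [C2 write: invalidate ['C0=S'] -> C2=M] -> [I,I,M,I] (invalidations this op: 1; running total: 1)
Op 4: C1 read [C1 read from I: others=['C2=M'] -> C1=S, others downsized to S] -> [I,S,S,I] (invalidations this op: 0; running total: 1)
Op 5: C2 write [C2 write: invalidate ['C1=S'] -> C2=M] -> [I,I,M,I] (invalidations this op: 1; running total: 2)
Op 6: C2 write [C2 write: already M (modified), no change] -> [I,I,M,I] (invalidations this op: 0; running total: 2)
Op 7: C0 write [C0 write: invalidate ['C2=M'] -> C0=M] -> [M,I,I,I] (invalidations this op: 1; running total: 3)

Answer: 3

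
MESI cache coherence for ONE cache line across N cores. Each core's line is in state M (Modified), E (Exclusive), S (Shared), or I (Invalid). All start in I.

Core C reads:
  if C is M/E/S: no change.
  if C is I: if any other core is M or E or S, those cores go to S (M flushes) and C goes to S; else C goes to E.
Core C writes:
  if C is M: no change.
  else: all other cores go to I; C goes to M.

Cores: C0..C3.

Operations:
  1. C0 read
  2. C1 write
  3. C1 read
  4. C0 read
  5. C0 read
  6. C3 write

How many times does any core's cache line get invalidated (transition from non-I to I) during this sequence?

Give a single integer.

Answer: 3

Derivation:
Op 1: C0 read [C0 read from I: no other sharers -> C0=E (exclusive)] -> [E,I,I,I] (invalidations this op: 0; running total: 0)
Op 2: C1 write [C1 write: invalidate ['C0=E'] -> C1=M] -> [I,M,I,I] (invalidations this op: 1; running total: 1)
Op 3: C1 read [C1 read: already in M, no change] -> [I,M,I,I] (invalidations this op: 0; running total: 1)
Op 4: C0 read [C0 read from I: others=['C1=M'] -> C0=S, others downsized to S] -> [S,S,I,I] (invalidations this op: 0; running total: 1)
Op 5: C0 read [C0 read: already in S, no change] -> [S,S,I,I] (invalidations this op: 0; running total: 1)
Op 6: C3 write [C3 write: invalidate ['C0=S', 'C1=S'] -> C3=M] -> [I,I,I,M] (invalidations this op: 2; running total: 3)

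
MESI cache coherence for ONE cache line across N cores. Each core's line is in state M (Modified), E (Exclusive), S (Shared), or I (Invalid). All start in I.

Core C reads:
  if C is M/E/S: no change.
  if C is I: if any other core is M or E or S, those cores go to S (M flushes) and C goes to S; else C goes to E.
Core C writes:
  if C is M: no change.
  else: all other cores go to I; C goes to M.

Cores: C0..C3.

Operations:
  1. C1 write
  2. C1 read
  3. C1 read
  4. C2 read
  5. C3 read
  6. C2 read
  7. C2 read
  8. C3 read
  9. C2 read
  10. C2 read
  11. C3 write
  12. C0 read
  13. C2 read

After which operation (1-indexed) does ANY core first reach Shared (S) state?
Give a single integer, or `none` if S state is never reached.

Op 1: C1 write [C1 write: invalidate none -> C1=M] -> [I,M,I,I]
Op 2: C1 read [C1 read: already in M, no change] -> [I,M,I,I]
Op 3: C1 read [C1 read: already in M, no change] -> [I,M,I,I]
Op 4: C2 read [C2 read from I: others=['C1=M'] -> C2=S, others downsized to S] -> [I,S,S,I]
  -> First S state at op 4; remaining ops need not be traced.

Answer: 4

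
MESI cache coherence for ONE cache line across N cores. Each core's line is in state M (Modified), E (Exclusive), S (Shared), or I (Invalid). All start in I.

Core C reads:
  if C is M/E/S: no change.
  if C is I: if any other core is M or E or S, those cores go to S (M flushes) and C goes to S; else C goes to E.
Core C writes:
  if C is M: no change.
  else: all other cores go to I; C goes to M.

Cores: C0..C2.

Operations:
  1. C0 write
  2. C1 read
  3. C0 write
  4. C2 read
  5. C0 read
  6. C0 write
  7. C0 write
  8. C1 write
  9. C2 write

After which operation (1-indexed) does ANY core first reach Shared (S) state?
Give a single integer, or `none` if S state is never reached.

Answer: 2

Derivation:
Op 1: C0 write [C0 write: invalidate none -> C0=M] -> [M,I,I]
Op 2: C1 read [C1 read from I: others=['C0=M'] -> C1=S, others downsized to S] -> [S,S,I]
  -> First S state at op 2; remaining ops need not be traced.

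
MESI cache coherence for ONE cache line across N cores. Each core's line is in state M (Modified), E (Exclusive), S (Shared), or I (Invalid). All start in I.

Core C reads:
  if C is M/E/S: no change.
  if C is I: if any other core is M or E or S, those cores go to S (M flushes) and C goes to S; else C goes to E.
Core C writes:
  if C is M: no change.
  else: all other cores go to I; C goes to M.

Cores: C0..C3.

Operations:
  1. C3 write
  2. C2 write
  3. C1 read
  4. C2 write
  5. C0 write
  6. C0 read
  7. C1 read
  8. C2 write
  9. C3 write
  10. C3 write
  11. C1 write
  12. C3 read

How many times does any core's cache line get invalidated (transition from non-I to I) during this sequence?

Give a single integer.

Op 1: C3 write [C3 write: invalidate none -> C3=M] -> [I,I,I,M] (invalidations this op: 0; running total: 0)
Op 2: C2 write [C2 write: invalidate ['C3=M'] -> C2=M] -> [I,I,M,I] (invalidations this op: 1; running total: 1)
Op 3: C1 read [C1 read from I: others=['C2=M'] -> C1=S, others downsized to S] -> [I,S,S,I] (invalidations this op: 0; running total: 1)
Op 4: C2 write [C2 write: invalidate ['C1=S'] -> C2=M] -> [I,I,M,I] (invalidations this op: 1; running total: 2)
Op 5: C0 write [C0 write: invalidate ['C2=M'] -> C0=M] -> [M,I,I,I] (invalidations this op: 1; running total: 3)
Op 6: C0 read [C0 read: already in M, no change] -> [M,I,I,I] (invalidations this op: 0; running total: 3)
Op 7: C1 read [C1 read from I: others=['C0=M'] -> C1=S, others downsized to S] -> [S,S,I,I] (invalidations this op: 0; running total: 3)
Op 8: C2 write [C2 write: invalidate ['C0=S', 'C1=S'] -> C2=M] -> [I,I,M,I] (invalidations this op: 2; running total: 5)
Op 9: C3 write [C3 write: invalidate ['C2=M'] -> C3=M] -> [I,I,I,M] (invalidations this op: 1; running total: 6)
Op 10: C3 write [C3 write: already M (modified), no change] -> [I,I,I,M] (invalidations this op: 0; running total: 6)
Op 11: C1 write [C1 write: invalidate ['C3=M'] -> C1=M] -> [I,M,I,I] (invalidations this op: 1; running total: 7)
Op 12: C3 read [C3 read from I: others=['C1=M'] -> C3=S, others downsized to S] -> [I,S,I,S] (invalidations this op: 0; running total: 7)

Answer: 7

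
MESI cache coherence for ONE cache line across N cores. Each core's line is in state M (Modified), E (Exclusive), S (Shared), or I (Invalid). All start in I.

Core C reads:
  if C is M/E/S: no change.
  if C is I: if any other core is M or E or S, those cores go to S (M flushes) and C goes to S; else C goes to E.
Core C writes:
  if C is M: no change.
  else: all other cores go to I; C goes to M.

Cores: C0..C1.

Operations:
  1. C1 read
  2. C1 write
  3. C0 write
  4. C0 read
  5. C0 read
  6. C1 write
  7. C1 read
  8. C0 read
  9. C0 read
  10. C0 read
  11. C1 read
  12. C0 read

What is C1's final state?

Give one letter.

Answer: S

Derivation:
Op 1: C1 read [C1 read from I: no other sharers -> C1=E (exclusive)] -> [I,E]
Op 2: C1 write [C1 write: invalidate none -> C1=M] -> [I,M]
Op 3: C0 write [C0 write: invalidate ['C1=M'] -> C0=M] -> [M,I]
Op 4: C0 read [C0 read: already in M, no change] -> [M,I]
Op 5: C0 read [C0 read: already in M, no change] -> [M,I]
Op 6: C1 write [C1 write: invalidate ['C0=M'] -> C1=M] -> [I,M]
Op 7: C1 read [C1 read: already in M, no change] -> [I,M]
Op 8: C0 read [C0 read from I: others=['C1=M'] -> C0=S, others downsized to S] -> [S,S]
Op 9: C0 read [C0 read: already in S, no change] -> [S,S]
Op 10: C0 read [C0 read: already in S, no change] -> [S,S]
Op 11: C1 read [C1 read: already in S, no change] -> [S,S]
Op 12: C0 read [C0 read: already in S, no change] -> [S,S]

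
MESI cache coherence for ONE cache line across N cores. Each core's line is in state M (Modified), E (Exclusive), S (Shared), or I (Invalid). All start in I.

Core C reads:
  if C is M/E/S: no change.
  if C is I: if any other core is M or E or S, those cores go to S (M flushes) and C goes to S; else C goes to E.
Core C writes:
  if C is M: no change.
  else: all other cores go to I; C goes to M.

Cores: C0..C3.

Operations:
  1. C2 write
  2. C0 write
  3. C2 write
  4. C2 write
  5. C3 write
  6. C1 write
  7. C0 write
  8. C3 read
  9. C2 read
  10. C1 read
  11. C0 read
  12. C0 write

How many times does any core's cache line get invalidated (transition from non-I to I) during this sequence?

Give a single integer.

Op 1: C2 write [C2 write: invalidate none -> C2=M] -> [I,I,M,I] (invalidations this op: 0; running total: 0)
Op 2: C0 write [C0 write: invalidate ['C2=M'] -> C0=M] -> [M,I,I,I] (invalidations this op: 1; running total: 1)
Op 3: C2 write [C2 write: invalidate ['C0=M'] -> C2=M] -> [I,I,M,I] (invalidations this op: 1; running total: 2)
Op 4: C2 write [C2 write: already M (modified), no change] -> [I,I,M,I] (invalidations this op: 0; running total: 2)
Op 5: C3 write [C3 write: invalidate ['C2=M'] -> C3=M] -> [I,I,I,M] (invalidations this op: 1; running total: 3)
Op 6: C1 write [C1 write: invalidate ['C3=M'] -> C1=M] -> [I,M,I,I] (invalidations this op: 1; running total: 4)
Op 7: C0 write [C0 write: invalidate ['C1=M'] -> C0=M] -> [M,I,I,I] (invalidations this op: 1; running total: 5)
Op 8: C3 read [C3 read from I: others=['C0=M'] -> C3=S, others downsized to S] -> [S,I,I,S] (invalidations this op: 0; running total: 5)
Op 9: C2 read [C2 read from I: others=['C0=S', 'C3=S'] -> C2=S, others downsized to S] -> [S,I,S,S] (invalidations this op: 0; running total: 5)
Op 10: C1 read [C1 read from I: others=['C0=S', 'C2=S', 'C3=S'] -> C1=S, others downsized to S] -> [S,S,S,S] (invalidations this op: 0; running total: 5)
Op 11: C0 read [C0 read: already in S, no change] -> [S,S,S,S] (invalidations this op: 0; running total: 5)
Op 12: C0 write [C0 write: invalidate ['C1=S', 'C2=S', 'C3=S'] -> C0=M] -> [M,I,I,I] (invalidations this op: 3; running total: 8)

Answer: 8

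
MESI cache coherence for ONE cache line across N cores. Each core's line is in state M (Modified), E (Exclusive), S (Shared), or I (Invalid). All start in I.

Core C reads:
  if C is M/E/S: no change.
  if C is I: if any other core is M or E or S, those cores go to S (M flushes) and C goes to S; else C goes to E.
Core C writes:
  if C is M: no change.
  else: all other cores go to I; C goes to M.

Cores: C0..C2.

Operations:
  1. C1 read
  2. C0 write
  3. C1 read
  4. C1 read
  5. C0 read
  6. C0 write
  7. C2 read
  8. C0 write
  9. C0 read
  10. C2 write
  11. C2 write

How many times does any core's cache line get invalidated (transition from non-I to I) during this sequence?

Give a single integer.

Op 1: C1 read [C1 read from I: no other sharers -> C1=E (exclusive)] -> [I,E,I] (invalidations this op: 0; running total: 0)
Op 2: C0 write [C0 write: invalidate ['C1=E'] -> C0=M] -> [M,I,I] (invalidations this op: 1; running total: 1)
Op 3: C1 read [C1 read from I: others=['C0=M'] -> C1=S, others downsized to S] -> [S,S,I] (invalidations this op: 0; running total: 1)
Op 4: C1 read [C1 read: already in S, no change] -> [S,S,I] (invalidations this op: 0; running total: 1)
Op 5: C0 read [C0 read: already in S, no change] -> [S,S,I] (invalidations this op: 0; running total: 1)
Op 6: C0 write [C0 write: invalidate ['C1=S'] -> C0=M] -> [M,I,I] (invalidations this op: 1; running total: 2)
Op 7: C2 read [C2 read from I: others=['C0=M'] -> C2=S, others downsized to S] -> [S,I,S] (invalidations this op: 0; running total: 2)
Op 8: C0 write [C0 write: invalidate ['C2=S'] -> C0=M] -> [M,I,I] (invalidations this op: 1; running total: 3)
Op 9: C0 read [C0 read: already in M, no change] -> [M,I,I] (invalidations this op: 0; running total: 3)
Op 10: C2 write [C2 write: invalidate ['C0=M'] -> C2=M] -> [I,I,M] (invalidations this op: 1; running total: 4)
Op 11: C2 write [C2 write: already M (modified), no change] -> [I,I,M] (invalidations this op: 0; running total: 4)

Answer: 4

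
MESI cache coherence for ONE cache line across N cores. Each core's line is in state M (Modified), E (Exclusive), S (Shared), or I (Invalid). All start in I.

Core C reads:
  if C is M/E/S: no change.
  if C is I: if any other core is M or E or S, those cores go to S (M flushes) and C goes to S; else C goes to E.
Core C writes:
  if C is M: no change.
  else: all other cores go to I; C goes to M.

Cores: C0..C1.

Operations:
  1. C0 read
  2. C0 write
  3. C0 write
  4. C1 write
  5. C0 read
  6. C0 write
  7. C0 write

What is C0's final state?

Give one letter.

Answer: M

Derivation:
Op 1: C0 read [C0 read from I: no other sharers -> C0=E (exclusive)] -> [E,I]
Op 2: C0 write [C0 write: invalidate none -> C0=M] -> [M,I]
Op 3: C0 write [C0 write: already M (modified), no change] -> [M,I]
Op 4: C1 write [C1 write: invalidate ['C0=M'] -> C1=M] -> [I,M]
Op 5: C0 read [C0 read from I: others=['C1=M'] -> C0=S, others downsized to S] -> [S,S]
Op 6: C0 write [C0 write: invalidate ['C1=S'] -> C0=M] -> [M,I]
Op 7: C0 write [C0 write: already M (modified), no change] -> [M,I]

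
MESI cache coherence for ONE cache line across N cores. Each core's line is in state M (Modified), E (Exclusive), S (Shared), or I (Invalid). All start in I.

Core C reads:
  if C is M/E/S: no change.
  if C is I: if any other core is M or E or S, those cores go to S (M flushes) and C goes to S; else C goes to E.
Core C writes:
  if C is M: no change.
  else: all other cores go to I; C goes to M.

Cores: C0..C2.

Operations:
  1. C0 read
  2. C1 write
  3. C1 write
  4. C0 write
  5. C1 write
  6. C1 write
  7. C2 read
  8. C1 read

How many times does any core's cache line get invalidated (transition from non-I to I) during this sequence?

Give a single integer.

Op 1: C0 read [C0 read from I: no other sharers -> C0=E (exclusive)] -> [E,I,I] (invalidations this op: 0; running total: 0)
Op 2: C1 write [C1 write: invalidate ['C0=E'] -> C1=M] -> [I,M,I] (invalidations this op: 1; running total: 1)
Op 3: C1 write [C1 write: already M (modified), no change] -> [I,M,I] (invalidations this op: 0; running total: 1)
Op 4: C0 write [C0 write: invalidate ['C1=M'] -> C0=M] -> [M,I,I] (invalidations this op: 1; running total: 2)
Op 5: C1 write [C1 write: invalidate ['C0=M'] -> C1=M] -> [I,M,I] (invalidations this op: 1; running total: 3)
Op 6: C1 write [C1 write: already M (modified), no change] -> [I,M,I] (invalidations this op: 0; running total: 3)
Op 7: C2 read [C2 read from I: others=['C1=M'] -> C2=S, others downsized to S] -> [I,S,S] (invalidations this op: 0; running total: 3)
Op 8: C1 read [C1 read: already in S, no change] -> [I,S,S] (invalidations this op: 0; running total: 3)

Answer: 3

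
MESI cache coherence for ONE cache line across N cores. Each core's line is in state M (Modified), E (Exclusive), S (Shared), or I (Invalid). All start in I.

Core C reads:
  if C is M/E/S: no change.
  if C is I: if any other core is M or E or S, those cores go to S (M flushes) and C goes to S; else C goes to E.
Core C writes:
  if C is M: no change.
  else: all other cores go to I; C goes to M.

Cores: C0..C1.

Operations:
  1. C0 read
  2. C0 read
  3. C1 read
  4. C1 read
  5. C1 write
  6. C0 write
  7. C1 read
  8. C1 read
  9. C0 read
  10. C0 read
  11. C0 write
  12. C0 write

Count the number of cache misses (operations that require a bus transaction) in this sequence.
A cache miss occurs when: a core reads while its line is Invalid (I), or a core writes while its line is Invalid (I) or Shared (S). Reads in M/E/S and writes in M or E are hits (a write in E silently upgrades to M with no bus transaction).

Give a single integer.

Op 1: C0 read [C0 read from I: no other sharers -> C0=E (exclusive)] -> [E,I] [MISS #1: read from I]
Op 2: C0 read [C0 read: already in E, no change] -> [E,I] [hit: read from E]
Op 3: C1 read [C1 read from I: others=['C0=E'] -> C1=S, others downsized to S] -> [S,S] [MISS #2: read from I]
Op 4: C1 read [C1 read: already in S, no change] -> [S,S] [hit: read from S]
Op 5: C1 write [C1 write: invalidate ['C0=S'] -> C1=M] -> [I,M] [MISS #3: write from S]
Op 6: C0 write [C0 write: invalidate ['C1=M'] -> C0=M] -> [M,I] [MISS #4: write from I]
Op 7: C1 read [C1 read from I: others=['C0=M'] -> C1=S, others downsized to S] -> [S,S] [MISS #5: read from I]
Op 8: C1 read [C1 read: already in S, no change] -> [S,S] [hit: read from S]
Op 9: C0 read [C0 read: already in S, no change] -> [S,S] [hit: read from S]
Op 10: C0 read [C0 read: already in S, no change] -> [S,S] [hit: read from S]
Op 11: C0 write [C0 write: invalidate ['C1=S'] -> C0=M] -> [M,I] [MISS #6: write from S]
Op 12: C0 write [C0 write: already M (modified), no change] -> [M,I] [hit: write from M]

Answer: 6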